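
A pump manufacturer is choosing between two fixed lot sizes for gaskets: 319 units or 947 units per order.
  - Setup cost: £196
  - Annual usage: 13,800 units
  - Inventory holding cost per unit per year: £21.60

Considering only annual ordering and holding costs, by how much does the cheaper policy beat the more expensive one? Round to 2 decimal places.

£1,159.58

TC(Q) = (D/Q)S + (Q/2)H
TC(319) = (13,800/319)×196 + (319/2)×21.6 = £11,924.20
TC(947) = (13,800/947)×196 + (947/2)×21.6 = £13,083.78
Lots of 319 are cheaper by £1,159.58.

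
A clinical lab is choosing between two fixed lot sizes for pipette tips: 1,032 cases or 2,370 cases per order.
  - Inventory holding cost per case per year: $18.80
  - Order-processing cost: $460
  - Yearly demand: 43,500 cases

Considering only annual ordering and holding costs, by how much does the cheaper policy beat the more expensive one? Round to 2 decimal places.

For each Q, cost = (D/Q)·S + (Q/2)·H.
TC(1,032) = (43,500/1,032)×460 + (1,032/2)×18.8 = $29,090.33
TC(2,370) = (43,500/2,370)×460 + (2,370/2)×18.8 = $30,721.04
Lots of 1,032 are cheaper by $1,630.70.

$1,630.70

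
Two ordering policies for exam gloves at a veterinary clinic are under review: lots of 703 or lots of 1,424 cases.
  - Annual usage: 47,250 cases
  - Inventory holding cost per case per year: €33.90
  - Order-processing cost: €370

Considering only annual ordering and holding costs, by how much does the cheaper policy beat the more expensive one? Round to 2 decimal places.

€370.43

TC(Q) = (D/Q)S + (Q/2)H
TC(703) = (47,250/703)×370 + (703/2)×33.9 = €36,784.27
TC(1,424) = (47,250/1,424)×370 + (1,424/2)×33.9 = €36,413.84
|ΔTC| = |€36,784.27 − €36,413.84| = €370.43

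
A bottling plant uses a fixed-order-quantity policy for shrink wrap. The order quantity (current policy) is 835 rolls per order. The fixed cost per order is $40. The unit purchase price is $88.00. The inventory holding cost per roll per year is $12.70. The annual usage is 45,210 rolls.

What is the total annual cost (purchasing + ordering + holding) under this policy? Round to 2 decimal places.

$3,985,948.00

Orders/yr = 45,210/835 = 54.144; ordering cost = 54.144 × $40 = $2,165.75
Average inventory = 835/2 = 417.5; holding cost = 417.5 × $12.7 = $5,302.25
Purchase cost = D·C = 45,210 × 88 = $3,978,480.00
Total = $2,165.75 + $5,302.25 + $3,978,480.00 = $3,985,948.00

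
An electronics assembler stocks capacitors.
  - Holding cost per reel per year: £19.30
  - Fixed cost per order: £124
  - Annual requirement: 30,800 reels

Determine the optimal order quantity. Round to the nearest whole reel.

Optimal lot size Q* = (2 × 30,800 × £124 / £19.3)^½ ≈ 629.10

629 reels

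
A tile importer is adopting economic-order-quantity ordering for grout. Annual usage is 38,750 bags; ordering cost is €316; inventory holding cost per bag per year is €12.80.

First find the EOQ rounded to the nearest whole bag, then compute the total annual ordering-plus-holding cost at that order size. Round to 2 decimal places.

€17,705.14

EOQ = √(2DS/H) = √(2 × 38,750 × 316 / 12.8)
    = √(1,913,281.25) ≈ 1,383.21 → Q = 1,383 bags
Annual ordering cost = (D/Q)·S = (38,750/1,383) × 316 = €8,853.94
Annual holding cost  = (Q/2)·H = (1,383/2) × 12.8 = €8,851.20
Total = €8,853.94 + €8,851.20 = €17,705.14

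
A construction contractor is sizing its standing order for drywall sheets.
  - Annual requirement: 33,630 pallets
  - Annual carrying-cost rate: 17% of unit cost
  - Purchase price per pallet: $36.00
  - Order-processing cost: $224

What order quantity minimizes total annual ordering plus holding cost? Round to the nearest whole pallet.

H = i·C = 0.17 × $36 = $6.1200 per pallet-year
2DS/H = 2·33,630·224/6.12 = 2,461,803.92
EOQ = √2,461,803.92 ≈ 1,569.01

1,569 pallets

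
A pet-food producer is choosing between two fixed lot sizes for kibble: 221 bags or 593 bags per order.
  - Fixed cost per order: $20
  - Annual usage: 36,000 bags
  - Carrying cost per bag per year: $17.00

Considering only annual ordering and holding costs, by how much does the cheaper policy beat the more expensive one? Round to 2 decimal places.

$1,118.25

For each Q, cost = (D/Q)·S + (Q/2)·H.
TC(221) = (36,000/221)×20 + (221/2)×17 = $5,136.42
TC(593) = (36,000/593)×20 + (593/2)×17 = $6,254.67
|ΔTC| = |$5,136.42 − $6,254.67| = $1,118.25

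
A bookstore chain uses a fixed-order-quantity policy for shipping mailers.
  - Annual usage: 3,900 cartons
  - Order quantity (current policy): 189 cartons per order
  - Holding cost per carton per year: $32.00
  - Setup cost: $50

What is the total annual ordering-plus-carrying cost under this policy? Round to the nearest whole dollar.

Orders/yr = 3,900/189 = 20.635; ordering cost = 20.635 × $50 = $1,031.75
Average inventory = 189/2 = 94.5; holding cost = 94.5 × $32 = $3,024.00
Total = $1,031.75 + $3,024.00 = $4,055.75

$4,056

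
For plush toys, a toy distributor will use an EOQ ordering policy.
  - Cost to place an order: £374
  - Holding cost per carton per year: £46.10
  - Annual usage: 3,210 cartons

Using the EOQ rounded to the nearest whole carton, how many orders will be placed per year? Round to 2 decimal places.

EOQ = √(2DS/H) = √(2 × 3,210 × 374 / 46.1)
    = √(52,084.16) ≈ 228.22 → Q = 228
N = D/Q = 3,210/228 ≈ 14.079 orders/yr

14.08 orders per year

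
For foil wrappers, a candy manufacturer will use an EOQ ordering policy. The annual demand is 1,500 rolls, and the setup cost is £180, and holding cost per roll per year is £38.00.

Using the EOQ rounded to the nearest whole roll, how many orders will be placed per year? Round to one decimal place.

12.6 orders per year

Q* = √(2·D·S / H) = √(2·1,500·180 / 38) = √14,210.5 ≈ 119.21 → Q = 119
Orders per year = D/Q = 1,500 / 119 = 12.605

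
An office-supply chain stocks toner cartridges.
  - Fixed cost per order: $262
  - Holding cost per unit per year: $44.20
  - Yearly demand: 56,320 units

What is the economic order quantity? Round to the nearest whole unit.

817 units

Optimal lot size Q* = (2 × 56,320 × $262 / $44.2)^½ ≈ 817.12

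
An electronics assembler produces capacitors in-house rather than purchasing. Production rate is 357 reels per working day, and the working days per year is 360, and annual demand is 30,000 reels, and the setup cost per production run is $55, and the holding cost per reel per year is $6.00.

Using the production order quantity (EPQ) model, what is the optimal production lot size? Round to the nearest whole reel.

847 reels

d = 30,000/360 = 83.3333 reels/day;  effective holding cost H(1 − d/p) = 6·(1 − 83.3333/357) = 4.59944
Q* = √(2DS / H_eff) = √(2·30,000·55 / 4.59944) ≈ 847.04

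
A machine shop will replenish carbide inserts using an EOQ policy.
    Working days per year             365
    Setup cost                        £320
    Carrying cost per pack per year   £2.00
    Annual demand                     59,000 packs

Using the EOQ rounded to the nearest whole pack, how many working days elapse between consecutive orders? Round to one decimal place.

26.9 days

2DS/H = 2·59,000·320/2 = 18,880,000.00
EOQ = √18,880,000.00 ≈ 4,345.11 → Q = 4,345 packs
Cycle time = (working days × Q)/D = (365 × 4,345) / 59,000 = 26.880 days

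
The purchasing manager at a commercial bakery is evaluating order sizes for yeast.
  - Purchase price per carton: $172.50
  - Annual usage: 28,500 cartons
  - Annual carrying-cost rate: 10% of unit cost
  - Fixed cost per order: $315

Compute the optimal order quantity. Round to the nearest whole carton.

Holding cost per carton per year: H = 10% × $172.5 = $17.2500
EOQ = √(2DS/H) = √(2 × 28,500 × 315 / 17.25)
    = √(1,040,869.57) ≈ 1,020.23

1,020 cartons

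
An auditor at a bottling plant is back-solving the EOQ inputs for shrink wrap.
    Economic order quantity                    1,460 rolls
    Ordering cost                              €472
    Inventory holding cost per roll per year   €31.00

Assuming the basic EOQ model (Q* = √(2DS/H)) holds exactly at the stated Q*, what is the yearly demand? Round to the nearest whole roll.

From Q* = √(2DS/H) ⇒ Q*² = 2DS/H.
D = Q²H / (2S) = 1,460² × 31 / (2 × 472) = 69,999.58

70,000 rolls per year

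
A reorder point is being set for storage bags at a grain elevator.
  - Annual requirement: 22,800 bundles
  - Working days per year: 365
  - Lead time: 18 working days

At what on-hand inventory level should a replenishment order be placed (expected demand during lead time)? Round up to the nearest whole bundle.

1,125 bundles

Daily demand d = 22,800 / 365 = 62.466 bundles/day
Demand during lead time = 62.466 × 18 = 1,124.38
Reorder point = 1,124.38 → round up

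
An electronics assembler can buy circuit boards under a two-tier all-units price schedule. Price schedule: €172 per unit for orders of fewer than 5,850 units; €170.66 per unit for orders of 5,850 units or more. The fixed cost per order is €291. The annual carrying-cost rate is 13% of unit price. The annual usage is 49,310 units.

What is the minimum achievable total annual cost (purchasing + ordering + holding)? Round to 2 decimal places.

H₁ = 13%×€172 = €22.3600;  H₂ = 13%×€170.66 = €22.1858
EOQ₁ = √(2×49,310×291/22.3600) = 1,132.90  (< 5,850, feasible at tier 1)
EOQ₂ = √(2×49,310×291/22.1858) = 1,137.34  (< 5,850 → use Q = 5,850 at tier-2 price)
TC(tier 1 (EOQ₁), Q≈1,132.9) = €8,506,651.73
TC(tier 2, Q≈5,850.0) = €8,482,590.92
Minimum at tier 2: €8,482,590.92

€8,482,590.92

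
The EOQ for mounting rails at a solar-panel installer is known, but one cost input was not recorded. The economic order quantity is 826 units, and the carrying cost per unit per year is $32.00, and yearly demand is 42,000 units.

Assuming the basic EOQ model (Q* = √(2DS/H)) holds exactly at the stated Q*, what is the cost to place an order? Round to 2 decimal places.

From Q* = √(2DS/H) ⇒ Q*² = 2DS/H.
S = Q²H / (2D) = 826² × 32 / (2 × 42,000) = 259.9147

$259.91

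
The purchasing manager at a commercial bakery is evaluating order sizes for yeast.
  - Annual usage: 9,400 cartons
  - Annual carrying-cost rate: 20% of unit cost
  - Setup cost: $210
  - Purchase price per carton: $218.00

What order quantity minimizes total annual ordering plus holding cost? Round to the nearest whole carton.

Carrying cost H = $218 × 20% = $43.6000/carton/yr
2DS/H = 2·9,400·210/43.6 = 90,550.46
EOQ = √90,550.46 ≈ 300.92

301 cartons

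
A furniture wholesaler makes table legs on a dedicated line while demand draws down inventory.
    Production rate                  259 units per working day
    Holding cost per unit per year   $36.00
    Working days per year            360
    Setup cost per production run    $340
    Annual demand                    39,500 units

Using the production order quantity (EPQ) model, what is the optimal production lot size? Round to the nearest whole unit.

Daily demand d = 39,500/360 = 109.722; p = 259; 1 − d/p = 0.57636
EPQ = √(2DS / (H(1 − d/p)))
    = √(2 × 39,500 × 340 / (36 × 0.57636)) ≈ 1,137.77

1,138 units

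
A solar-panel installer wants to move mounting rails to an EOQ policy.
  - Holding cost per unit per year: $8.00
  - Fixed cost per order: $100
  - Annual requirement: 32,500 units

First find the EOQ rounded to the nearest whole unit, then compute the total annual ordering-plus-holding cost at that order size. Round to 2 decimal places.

$7,211.10

Q* = √(2·D·S / H) = √(2·32,500·100 / 8) = √812,500.0 ≈ 901.39 → Q = 901 units
Ordering: D/Q × S = 32,500/901 × $100 = $3,607.10
Holding:  Q/2 × H = 901/2 × $8 = $3,604.00
Total = $3,607.10 + $3,604.00 = $7,211.10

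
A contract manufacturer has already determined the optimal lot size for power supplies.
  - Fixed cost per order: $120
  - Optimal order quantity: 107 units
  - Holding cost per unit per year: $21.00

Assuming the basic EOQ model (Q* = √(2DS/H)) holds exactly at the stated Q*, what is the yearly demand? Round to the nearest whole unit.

EOQ relation: Q² = 2DS/H, so rearrange for the unknown.
D = Q²H / (2S) = 107² × 21 / (2 × 120) = 1,001.79

1,002 units per year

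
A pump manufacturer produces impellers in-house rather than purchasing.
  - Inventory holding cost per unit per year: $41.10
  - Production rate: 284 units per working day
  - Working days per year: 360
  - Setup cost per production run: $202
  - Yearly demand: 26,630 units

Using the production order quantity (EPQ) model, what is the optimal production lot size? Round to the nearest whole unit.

Daily demand d = 26,630/360 = 73.972; p = 284; 1 − d/p = 0.73953
EPQ = √(2DS / (H(1 − d/p)))
    = √(2 × 26,630 × 202 / (41.1 × 0.73953)) ≈ 594.94

595 units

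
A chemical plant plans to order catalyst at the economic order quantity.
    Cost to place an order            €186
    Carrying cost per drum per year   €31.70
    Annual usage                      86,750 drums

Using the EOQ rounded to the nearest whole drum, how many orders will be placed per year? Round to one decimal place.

86.0 orders per year

Optimal lot size Q* = (2 × 86,750 × €186 / €31.7)^½ ≈ 1,008.97 → Q = 1,009
Orders per year = D/Q = 86,750 / 1,009 = 85.976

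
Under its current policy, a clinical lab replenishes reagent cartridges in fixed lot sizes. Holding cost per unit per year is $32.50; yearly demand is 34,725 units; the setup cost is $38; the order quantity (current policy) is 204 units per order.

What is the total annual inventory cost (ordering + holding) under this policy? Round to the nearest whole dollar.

$9,783

Ordering: D/Q × S = 34,725/204 × $38 = $6,468.38
Holding:  Q/2 × H = 204/2 × $32.5 = $3,315.00
Total = $6,468.38 + $3,315.00 = $9,783.38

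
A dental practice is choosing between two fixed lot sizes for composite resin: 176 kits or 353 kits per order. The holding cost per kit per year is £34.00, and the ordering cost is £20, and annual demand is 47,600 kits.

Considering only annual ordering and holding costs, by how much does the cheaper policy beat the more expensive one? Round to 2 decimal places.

Annual cost at Q: ordering D·S/Q plus holding Q·H/2.
TC(176) = (47,600/176)×20 + (176/2)×34 = £8,401.09
TC(353) = (47,600/353)×20 + (353/2)×34 = £8,697.88
Cheaper: Q = 176.  Difference = £296.79

£296.79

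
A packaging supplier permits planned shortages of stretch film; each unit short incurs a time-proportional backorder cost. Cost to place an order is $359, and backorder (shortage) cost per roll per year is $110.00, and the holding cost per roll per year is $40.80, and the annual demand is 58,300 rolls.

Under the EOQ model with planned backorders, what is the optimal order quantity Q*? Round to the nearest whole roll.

1,186 rolls

Q* = √(2DS/H) · √((H + b)/b)
   = √(2 × 58,300 × 359 / 40.8) · √((40.8 + 110) / 110)
   = 1,012.900 × 1.1709 ≈ 1,185.96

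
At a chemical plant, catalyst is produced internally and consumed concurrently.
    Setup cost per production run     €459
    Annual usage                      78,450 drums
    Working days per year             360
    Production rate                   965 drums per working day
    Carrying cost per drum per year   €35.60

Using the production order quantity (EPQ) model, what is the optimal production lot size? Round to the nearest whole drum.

1,616 drums

d = 78,450/360 = 217.9167 drums/day;  effective holding cost H(1 − d/p) = 35.6·(1 − 217.9167/965) = 27.56079
Q* = √(2DS / H_eff) = √(2·78,450·459 / 27.56079) ≈ 1,616.49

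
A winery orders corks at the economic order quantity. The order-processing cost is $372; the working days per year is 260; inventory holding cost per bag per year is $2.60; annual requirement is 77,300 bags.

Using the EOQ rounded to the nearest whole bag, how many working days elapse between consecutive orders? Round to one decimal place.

15.8 days

EOQ = √(2DS/H) = √(2 × 77,300 × 372 / 2.6)
    = √(22,119,692.31) ≈ 4,703.16 → Q = 4,703 bags
Days between orders = 260 / (D/Q) = 260 / 16.436 ≈ 15.819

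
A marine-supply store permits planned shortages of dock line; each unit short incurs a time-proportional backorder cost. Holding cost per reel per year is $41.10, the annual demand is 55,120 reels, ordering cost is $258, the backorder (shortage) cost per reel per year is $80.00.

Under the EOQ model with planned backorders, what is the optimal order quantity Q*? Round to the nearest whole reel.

Basic EOQ = √(2·55,120·258/41.1) = 831.876
Backorder adjustment √((H+b)/b) = √((41.1+80)/80) = 1.2303
Q* = 831.876 × 1.2303 ≈ 1,023.49

1,023 reels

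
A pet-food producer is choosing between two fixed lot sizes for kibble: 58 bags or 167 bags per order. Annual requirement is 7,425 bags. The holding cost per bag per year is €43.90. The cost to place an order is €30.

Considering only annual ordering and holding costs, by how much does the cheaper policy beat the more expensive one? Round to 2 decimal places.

€114.13

TC(Q) = (D/Q)S + (Q/2)H
TC(58) = (7,425/58)×30 + (58/2)×43.9 = €5,113.62
TC(167) = (7,425/167)×30 + (167/2)×43.9 = €4,999.48
|ΔTC| = |€5,113.62 − €4,999.48| = €114.13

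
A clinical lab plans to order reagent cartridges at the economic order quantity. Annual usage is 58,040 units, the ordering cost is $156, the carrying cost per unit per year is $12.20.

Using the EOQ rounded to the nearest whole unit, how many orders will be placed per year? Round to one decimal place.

47.7 orders per year

Optimal lot size Q* = (2 × 58,040 × $156 / $12.2)^½ ≈ 1,218.32 → Q = 1,218
Orders per year = D/Q = 58,040 / 1,218 = 47.652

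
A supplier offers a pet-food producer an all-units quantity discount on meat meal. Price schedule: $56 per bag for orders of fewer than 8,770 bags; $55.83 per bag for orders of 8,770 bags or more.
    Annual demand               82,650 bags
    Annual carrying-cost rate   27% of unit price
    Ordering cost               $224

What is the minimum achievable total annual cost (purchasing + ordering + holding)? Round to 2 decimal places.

$4,652,061.18

H₁ = 27%×$56 = $15.1200;  H₂ = 27%×$55.83 = $15.0741
EOQ₁ = √(2×82,650×224/15.1200) = 1,564.89  (< 8,770, feasible at tier 1)
EOQ₂ = √(2×82,650×224/15.0741) = 1,567.27  (< 8,770 → use Q = 8,770 at tier-2 price)
TC(tier 1 (EOQ₁), Q≈1,564.9) = $4,652,061.18
TC(tier 2, Q≈8,770.0) = $4,682,560.44
Minimum at tier 1 (EOQ₁): $4,652,061.18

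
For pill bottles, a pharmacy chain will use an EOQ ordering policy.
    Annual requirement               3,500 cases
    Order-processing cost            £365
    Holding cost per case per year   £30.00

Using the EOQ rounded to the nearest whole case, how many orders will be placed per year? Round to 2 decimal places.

EOQ = √(2DS/H) = √(2 × 3,500 × 365 / 30)
    = √(85,166.67) ≈ 291.83 → Q = 292
Orders per year = D/Q = 3,500 / 292 = 11.986

11.99 orders per year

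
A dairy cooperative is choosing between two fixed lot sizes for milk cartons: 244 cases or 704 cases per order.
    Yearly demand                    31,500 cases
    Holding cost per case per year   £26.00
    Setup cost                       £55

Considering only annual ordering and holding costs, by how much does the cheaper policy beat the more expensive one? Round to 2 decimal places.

£1,340.53

Annual cost at Q: ordering D·S/Q plus holding Q·H/2.
TC(244) = (31,500/244)×55 + (244/2)×26 = £10,272.41
TC(704) = (31,500/704)×55 + (704/2)×26 = £11,612.94
Lots of 244 are cheaper by £1,340.53.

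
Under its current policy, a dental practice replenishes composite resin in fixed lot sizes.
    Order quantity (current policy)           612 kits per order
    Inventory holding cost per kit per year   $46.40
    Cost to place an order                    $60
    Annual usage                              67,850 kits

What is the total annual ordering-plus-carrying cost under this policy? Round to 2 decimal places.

$20,850.36

Ordering: D/Q × S = 67,850/612 × $60 = $6,651.96
Holding:  Q/2 × H = 612/2 × $46.4 = $14,198.40
Total = $6,651.96 + $14,198.40 = $20,850.36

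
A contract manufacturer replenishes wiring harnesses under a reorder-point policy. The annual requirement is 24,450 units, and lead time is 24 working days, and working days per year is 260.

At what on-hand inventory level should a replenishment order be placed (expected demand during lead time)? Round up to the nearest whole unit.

2,257 units

Daily demand d = 24,450 / 260 = 94.038 units/day
Demand during lead time = 94.038 × 24 = 2,256.92
Reorder point = 2,256.92 → round up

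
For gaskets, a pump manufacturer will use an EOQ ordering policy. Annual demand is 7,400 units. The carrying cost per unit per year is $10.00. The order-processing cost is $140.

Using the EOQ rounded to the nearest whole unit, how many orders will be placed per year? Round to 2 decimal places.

16.26 orders per year

EOQ = √(2DS/H) = √(2 × 7,400 × 140 / 10)
    = √(207,200.00) ≈ 455.19 → Q = 455
N = D/Q = 7,400/455 ≈ 16.264 orders/yr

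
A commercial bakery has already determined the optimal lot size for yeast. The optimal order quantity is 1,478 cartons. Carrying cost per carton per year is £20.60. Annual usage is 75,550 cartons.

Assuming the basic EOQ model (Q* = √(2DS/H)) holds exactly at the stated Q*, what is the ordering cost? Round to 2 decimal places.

£297.82

Since Q* = (2DS/H)^½, squaring gives Q*²·H = 2DS.
S = Q²H / (2D) = 1,478² × 20.6 / (2 × 75,550) = 297.8185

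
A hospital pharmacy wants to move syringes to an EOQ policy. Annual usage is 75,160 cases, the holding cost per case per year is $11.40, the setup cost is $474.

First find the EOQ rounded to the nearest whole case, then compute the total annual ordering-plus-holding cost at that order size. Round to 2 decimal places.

$28,500.34

Optimal lot size Q* = (2 × 75,160 × $474 / $11.4)^½ ≈ 2,500.03 → Q = 2,500 cases
Annual ordering cost = (D/Q)·S = (75,160/2,500) × 474 = $14,250.34
Annual holding cost  = (Q/2)·H = (2,500/2) × 11.4 = $14,250.00
Total = $14,250.34 + $14,250.00 = $28,500.34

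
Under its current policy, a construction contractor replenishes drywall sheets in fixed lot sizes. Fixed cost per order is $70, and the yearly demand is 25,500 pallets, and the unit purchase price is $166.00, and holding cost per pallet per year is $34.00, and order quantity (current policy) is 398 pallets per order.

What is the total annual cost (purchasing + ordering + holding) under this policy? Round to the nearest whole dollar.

$4,244,251

Ordering: D/Q × S = 25,500/398 × $70 = $4,484.92
Holding:  Q/2 × H = 398/2 × $34 = $6,766.00
Purchase cost = D·C = 25,500 × 166 = $4,233,000.00
Total = $4,484.92 + $6,766.00 + $4,233,000.00 = $4,244,250.92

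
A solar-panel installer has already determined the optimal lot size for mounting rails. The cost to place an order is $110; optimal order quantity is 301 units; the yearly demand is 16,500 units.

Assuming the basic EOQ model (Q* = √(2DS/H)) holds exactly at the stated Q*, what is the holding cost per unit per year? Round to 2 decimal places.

EOQ relation: Q² = 2DS/H, so rearrange for the unknown.
H = 2DS / Q² = 2 × 16,500 × 110 / 301² = 40.0658

$40.07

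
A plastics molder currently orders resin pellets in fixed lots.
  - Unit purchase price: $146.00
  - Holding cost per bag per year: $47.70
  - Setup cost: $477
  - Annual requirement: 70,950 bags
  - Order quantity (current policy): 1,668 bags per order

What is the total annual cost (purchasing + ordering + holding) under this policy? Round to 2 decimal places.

Ordering: D/Q × S = 70,950/1,668 × $477 = $20,289.66
Holding:  Q/2 × H = 1,668/2 × $47.7 = $39,781.80
Purchase cost = D·C = 70,950 × 146 = $10,358,700.00
Total = $20,289.66 + $39,781.80 + $10,358,700.00 = $10,418,771.46

$10,418,771.46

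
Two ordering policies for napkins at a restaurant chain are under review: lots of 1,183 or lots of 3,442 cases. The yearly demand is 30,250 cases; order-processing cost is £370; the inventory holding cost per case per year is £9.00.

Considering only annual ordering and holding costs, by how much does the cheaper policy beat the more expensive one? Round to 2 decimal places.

£3,956.13

For each Q, cost = (D/Q)·S + (Q/2)·H.
TC(1,183) = (30,250/1,183)×370 + (1,183/2)×9 = £14,784.62
TC(3,442) = (30,250/3,442)×370 + (3,442/2)×9 = £18,740.74
Cheaper: Q = 1,183.  Difference = £3,956.13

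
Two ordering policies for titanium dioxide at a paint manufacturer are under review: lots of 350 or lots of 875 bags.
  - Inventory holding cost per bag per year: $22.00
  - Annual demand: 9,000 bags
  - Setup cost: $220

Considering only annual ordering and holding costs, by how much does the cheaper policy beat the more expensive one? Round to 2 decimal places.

$2,380.71

Annual cost at Q: ordering D·S/Q plus holding Q·H/2.
TC(350) = (9,000/350)×220 + (350/2)×22 = $9,507.14
TC(875) = (9,000/875)×220 + (875/2)×22 = $11,887.86
Lots of 350 are cheaper by $2,380.71.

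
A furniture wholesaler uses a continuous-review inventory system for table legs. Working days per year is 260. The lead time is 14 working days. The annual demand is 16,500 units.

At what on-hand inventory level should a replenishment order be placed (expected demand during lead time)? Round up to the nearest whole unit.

Daily demand d = 16,500 / 260 = 63.462 units/day
Demand during lead time = 63.462 × 14 = 888.46
Reorder point = 888.46 → round up

889 units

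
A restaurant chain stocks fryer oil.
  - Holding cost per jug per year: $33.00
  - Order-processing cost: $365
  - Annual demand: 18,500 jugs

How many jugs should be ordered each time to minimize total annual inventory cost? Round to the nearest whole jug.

640 jugs

EOQ = √(2DS/H) = √(2 × 18,500 × 365 / 33)
    = √(409,242.42) ≈ 639.72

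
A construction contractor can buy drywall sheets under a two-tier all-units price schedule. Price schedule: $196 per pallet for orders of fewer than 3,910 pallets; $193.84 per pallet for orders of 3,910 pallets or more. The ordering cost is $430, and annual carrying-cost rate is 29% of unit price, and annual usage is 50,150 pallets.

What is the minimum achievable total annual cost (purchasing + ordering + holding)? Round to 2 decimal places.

H₁ = 29%×$196 = $56.8400;  H₂ = 29%×$193.84 = $56.2136
EOQ₁ = √(2×50,150×430/56.8400) = 871.08  (< 3,910, feasible at tier 1)
EOQ₂ = √(2×50,150×430/56.2136) = 875.92  (< 3,910 → use Q = 3,910 at tier-2 price)
TC(tier 1 (EOQ₁), Q≈871.1) = $9,878,912.14
TC(tier 2, Q≈3,910.0) = $9,836,488.81
Minimum at tier 2: $9,836,488.81

$9,836,488.81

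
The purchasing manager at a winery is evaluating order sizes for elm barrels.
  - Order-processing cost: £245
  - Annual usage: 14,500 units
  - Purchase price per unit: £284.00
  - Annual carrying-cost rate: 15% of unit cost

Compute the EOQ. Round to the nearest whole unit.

Holding cost per unit per year: H = 15% × £284 = £42.6000
2DS/H = 2·14,500·245/42.6 = 166,784.04
EOQ = √166,784.04 ≈ 408.39

408 units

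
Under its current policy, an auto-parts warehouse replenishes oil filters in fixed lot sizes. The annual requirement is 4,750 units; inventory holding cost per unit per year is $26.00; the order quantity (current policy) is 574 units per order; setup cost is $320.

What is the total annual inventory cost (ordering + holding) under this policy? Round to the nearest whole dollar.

$10,110

Ordering: D/Q × S = 4,750/574 × $320 = $2,648.08
Holding:  Q/2 × H = 574/2 × $26 = $7,462.00
Total = $2,648.08 + $7,462.00 = $10,110.08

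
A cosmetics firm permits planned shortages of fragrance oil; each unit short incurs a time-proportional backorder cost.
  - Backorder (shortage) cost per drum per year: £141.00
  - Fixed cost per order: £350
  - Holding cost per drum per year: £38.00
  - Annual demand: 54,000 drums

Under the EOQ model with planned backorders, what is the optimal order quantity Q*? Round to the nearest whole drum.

Q* = √(2DS/H) · √((H + b)/b)
   = √(2 × 54,000 × 350 / 38) · √((38 + 141) / 141)
   = 997.365 × 1.1267 ≈ 1,123.75

1,124 drums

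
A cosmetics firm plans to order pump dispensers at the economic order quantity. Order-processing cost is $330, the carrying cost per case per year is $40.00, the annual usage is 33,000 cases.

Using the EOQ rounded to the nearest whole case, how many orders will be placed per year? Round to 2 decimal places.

2DS/H = 2·33,000·330/40 = 544,500.00
EOQ = √544,500.00 ≈ 737.90 → Q = 738
Orders per year = D/Q = 33,000 / 738 = 44.715

44.72 orders per year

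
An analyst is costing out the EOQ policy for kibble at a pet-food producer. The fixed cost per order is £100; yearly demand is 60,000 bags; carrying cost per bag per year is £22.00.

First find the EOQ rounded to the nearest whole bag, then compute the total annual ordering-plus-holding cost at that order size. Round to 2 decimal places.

Optimal lot size Q* = (2 × 60,000 × £100 / £22)^½ ≈ 738.55 → Q = 739 bags
Annual ordering cost = (D/Q)·S = (60,000/739) × 100 = £8,119.08
Annual holding cost  = (Q/2)·H = (739/2) × 22 = £8,129.00
Total = £8,119.08 + £8,129.00 = £16,248.08

£16,248.08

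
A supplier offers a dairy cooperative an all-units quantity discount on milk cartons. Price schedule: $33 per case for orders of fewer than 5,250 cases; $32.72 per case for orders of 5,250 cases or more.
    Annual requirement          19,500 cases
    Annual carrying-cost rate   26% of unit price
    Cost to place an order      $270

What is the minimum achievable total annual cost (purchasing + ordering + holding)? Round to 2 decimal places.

$653,005.12

H₁ = 26%×$33 = $8.5800;  H₂ = 26%×$32.72 = $8.5072
EOQ₁ = √(2×19,500×270/8.5800) = 1,107.82  (< 5,250, feasible at tier 1)
EOQ₂ = √(2×19,500×270/8.5072) = 1,112.55  (< 5,250 → use Q = 5,250 at tier-2 price)
TC(tier 1 (EOQ₁), Q≈1,107.8) = $653,005.12
TC(tier 2, Q≈5,250.0) = $661,374.26
Minimum at tier 1 (EOQ₁): $653,005.12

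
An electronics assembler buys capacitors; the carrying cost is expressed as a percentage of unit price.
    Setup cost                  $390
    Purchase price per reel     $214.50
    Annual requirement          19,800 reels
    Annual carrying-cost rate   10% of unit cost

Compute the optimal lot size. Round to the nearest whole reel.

849 reels

H = i·C = 0.1 × $214.5 = $21.4500 per reel-year
2DS/H = 2·19,800·390/21.45 = 720,000.00
EOQ = √720,000.00 ≈ 848.53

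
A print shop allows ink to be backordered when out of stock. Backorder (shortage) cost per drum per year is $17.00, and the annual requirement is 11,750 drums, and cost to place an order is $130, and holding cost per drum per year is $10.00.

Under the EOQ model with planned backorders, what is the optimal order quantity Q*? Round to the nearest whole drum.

Q* = √(2DS/H) · √((H + b)/b)
   = √(2 × 11,750 × 130 / 10) · √((10 + 17) / 17)
   = 552.721 × 1.2603 ≈ 696.57

697 drums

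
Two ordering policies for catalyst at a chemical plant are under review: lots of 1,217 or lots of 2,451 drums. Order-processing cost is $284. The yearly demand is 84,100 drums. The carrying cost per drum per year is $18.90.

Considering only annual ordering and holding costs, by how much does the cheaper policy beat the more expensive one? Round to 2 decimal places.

$1,780.42

For each Q, cost = (D/Q)·S + (Q/2)·H.
TC(1,217) = (84,100/1,217)×284 + (1,217/2)×18.9 = $31,126.29
TC(2,451) = (84,100/2,451)×284 + (2,451/2)×18.9 = $32,906.71
|ΔTC| = |$31,126.29 − $32,906.71| = $1,780.42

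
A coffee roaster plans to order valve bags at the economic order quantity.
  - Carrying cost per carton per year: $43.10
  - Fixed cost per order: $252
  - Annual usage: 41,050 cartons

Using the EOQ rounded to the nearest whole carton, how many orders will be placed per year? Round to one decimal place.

59.2 orders per year

2DS/H = 2·41,050·252/43.1 = 480,027.84
EOQ = √480,027.84 ≈ 692.84 → Q = 693
N = D/Q = 41,050/693 ≈ 59.235 orders/yr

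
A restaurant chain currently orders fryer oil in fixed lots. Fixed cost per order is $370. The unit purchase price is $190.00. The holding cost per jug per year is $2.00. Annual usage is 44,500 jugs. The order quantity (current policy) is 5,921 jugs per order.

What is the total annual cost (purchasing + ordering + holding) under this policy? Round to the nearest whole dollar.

$8,463,702

Annual ordering cost = (D/Q)·S = (44,500/5,921) × 370 = $2,780.78
Annual holding cost  = (Q/2)·H = (5,921/2) × 2 = $5,921.00
Purchase cost = D·C = 44,500 × 190 = $8,455,000.00
Total = $2,780.78 + $5,921.00 + $8,455,000.00 = $8,463,701.78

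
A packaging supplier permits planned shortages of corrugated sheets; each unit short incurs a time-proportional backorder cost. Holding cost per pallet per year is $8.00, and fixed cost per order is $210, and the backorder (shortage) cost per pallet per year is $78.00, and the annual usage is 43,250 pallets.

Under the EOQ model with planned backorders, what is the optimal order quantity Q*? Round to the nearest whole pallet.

Basic EOQ = √(2·43,250·210/8) = 1,506.859
Backorder adjustment √((H+b)/b) = √((8+78)/78) = 1.0500
Q* = 1,506.859 × 1.0500 ≈ 1,582.25

1,582 pallets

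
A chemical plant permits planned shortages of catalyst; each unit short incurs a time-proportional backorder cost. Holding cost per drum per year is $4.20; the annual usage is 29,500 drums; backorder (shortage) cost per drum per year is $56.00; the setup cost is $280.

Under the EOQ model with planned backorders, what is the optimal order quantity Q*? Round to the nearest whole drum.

Basic EOQ = √(2·29,500·280/4.2) = 1,983.263
Backorder adjustment √((H+b)/b) = √((4.2+56)/56) = 1.0368
Q* = 1,983.263 × 1.0368 ≈ 2,056.29

2,056 drums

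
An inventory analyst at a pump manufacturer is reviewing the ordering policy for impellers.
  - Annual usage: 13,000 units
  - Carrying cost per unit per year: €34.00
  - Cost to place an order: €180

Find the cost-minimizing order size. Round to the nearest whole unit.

2DS/H = 2·13,000·180/34 = 137,647.06
EOQ = √137,647.06 ≈ 371.01

371 units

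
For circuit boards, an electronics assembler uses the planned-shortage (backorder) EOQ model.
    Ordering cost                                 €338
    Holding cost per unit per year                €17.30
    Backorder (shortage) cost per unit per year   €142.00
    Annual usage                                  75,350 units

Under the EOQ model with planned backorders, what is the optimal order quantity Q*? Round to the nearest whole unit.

Q* = √(2DS/H) · √((H + b)/b)
   = √(2 × 75,350 × 338 / 17.3) · √((17.3 + 142) / 142)
   = 1,715.900 × 1.0592 ≈ 1,817.42

1,817 units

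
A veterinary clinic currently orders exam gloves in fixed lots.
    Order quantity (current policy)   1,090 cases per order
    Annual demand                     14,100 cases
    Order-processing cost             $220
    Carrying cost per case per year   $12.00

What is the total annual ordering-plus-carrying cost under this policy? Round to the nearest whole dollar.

Ordering: D/Q × S = 14,100/1,090 × $220 = $2,845.87
Holding:  Q/2 × H = 1,090/2 × $12 = $6,540.00
Total = $2,845.87 + $6,540.00 = $9,385.87

$9,386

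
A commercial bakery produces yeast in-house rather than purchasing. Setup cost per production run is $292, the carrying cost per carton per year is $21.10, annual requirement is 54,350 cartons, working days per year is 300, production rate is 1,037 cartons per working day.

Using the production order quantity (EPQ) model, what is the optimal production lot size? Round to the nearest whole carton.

1,350 cartons

Daily demand d = 54,350/300 = 181.167; p = 1037; 1 − d/p = 0.82530
EPQ = √(2DS / (H(1 − d/p)))
    = √(2 × 54,350 × 292 / (21.1 × 0.82530)) ≈ 1,350.08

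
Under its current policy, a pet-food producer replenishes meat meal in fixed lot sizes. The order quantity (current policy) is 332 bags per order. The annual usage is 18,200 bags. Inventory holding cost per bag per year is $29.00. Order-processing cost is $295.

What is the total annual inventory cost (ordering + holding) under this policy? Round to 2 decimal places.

$20,985.69

Annual ordering cost = (D/Q)·S = (18,200/332) × 295 = $16,171.69
Annual holding cost  = (Q/2)·H = (332/2) × 29 = $4,814.00
Total = $16,171.69 + $4,814.00 = $20,985.69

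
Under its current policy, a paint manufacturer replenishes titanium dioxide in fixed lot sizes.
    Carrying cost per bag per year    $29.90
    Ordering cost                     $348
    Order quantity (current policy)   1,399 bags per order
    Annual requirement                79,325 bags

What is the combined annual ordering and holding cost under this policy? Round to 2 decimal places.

Orders/yr = 79,325/1,399 = 56.701; ordering cost = 56.701 × $348 = $19,732.02
Average inventory = 1,399/2 = 699.5; holding cost = 699.5 × $29.9 = $20,915.05
Total = $19,732.02 + $20,915.05 = $40,647.07

$40,647.07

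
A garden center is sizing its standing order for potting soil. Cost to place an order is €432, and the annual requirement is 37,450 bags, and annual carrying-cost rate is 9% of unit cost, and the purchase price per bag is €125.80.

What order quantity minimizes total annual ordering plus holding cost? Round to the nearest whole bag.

1,691 bags

Carrying cost H = €125.8 × 9% = €11.3220/bag/yr
2DS/H = 2·37,450·432/11.322 = 2,857,869.63
EOQ = √2,857,869.63 ≈ 1,690.52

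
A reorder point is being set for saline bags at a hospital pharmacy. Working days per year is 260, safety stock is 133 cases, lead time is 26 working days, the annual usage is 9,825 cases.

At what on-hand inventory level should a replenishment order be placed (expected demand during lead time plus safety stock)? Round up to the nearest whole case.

Daily demand d = 9,825 / 260 = 37.788 cases/day
Demand during lead time = 37.788 × 26 = 982.50
Reorder point = 982.50 + 133 = 1,115.50 → round up

1,116 cases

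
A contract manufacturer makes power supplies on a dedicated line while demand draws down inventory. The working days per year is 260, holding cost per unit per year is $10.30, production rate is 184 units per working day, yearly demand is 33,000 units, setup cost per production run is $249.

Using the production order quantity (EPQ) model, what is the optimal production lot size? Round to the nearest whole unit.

Daily demand d = 33,000/260 = 126.923; p = 184; 1 − d/p = 0.31020
EPQ = √(2DS / (H(1 − d/p)))
    = √(2 × 33,000 × 249 / (10.3 × 0.31020)) ≈ 2,267.94

2,268 units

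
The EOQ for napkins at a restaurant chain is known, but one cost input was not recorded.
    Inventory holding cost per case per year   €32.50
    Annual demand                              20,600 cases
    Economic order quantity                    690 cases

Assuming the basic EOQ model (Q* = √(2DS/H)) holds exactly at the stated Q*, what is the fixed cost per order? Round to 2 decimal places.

€375.56

From Q* = √(2DS/H) ⇒ Q*² = 2DS/H.
S = Q²H / (2D) = 690² × 32.5 / (2 × 20,600) = 375.5643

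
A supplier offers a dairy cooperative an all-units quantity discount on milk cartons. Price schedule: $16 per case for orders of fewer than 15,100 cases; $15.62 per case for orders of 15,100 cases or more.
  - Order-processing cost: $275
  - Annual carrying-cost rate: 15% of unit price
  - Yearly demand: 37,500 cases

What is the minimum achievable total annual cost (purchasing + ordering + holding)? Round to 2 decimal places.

$604,122.60

H₁ = 15%×$16 = $2.4000;  H₂ = 15%×$15.62 = $2.3430
EOQ₁ = √(2×37,500×275/2.4000) = 2,931.51  (< 15,100, feasible at tier 1)
EOQ₂ = √(2×37,500×275/2.3430) = 2,966.95  (< 15,100 → use Q = 15,100 at tier-2 price)
TC(tier 1 (EOQ₁), Q≈2,931.5) = $607,035.62
TC(tier 2, Q≈15,100.0) = $604,122.60
Minimum at tier 2: $604,122.60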